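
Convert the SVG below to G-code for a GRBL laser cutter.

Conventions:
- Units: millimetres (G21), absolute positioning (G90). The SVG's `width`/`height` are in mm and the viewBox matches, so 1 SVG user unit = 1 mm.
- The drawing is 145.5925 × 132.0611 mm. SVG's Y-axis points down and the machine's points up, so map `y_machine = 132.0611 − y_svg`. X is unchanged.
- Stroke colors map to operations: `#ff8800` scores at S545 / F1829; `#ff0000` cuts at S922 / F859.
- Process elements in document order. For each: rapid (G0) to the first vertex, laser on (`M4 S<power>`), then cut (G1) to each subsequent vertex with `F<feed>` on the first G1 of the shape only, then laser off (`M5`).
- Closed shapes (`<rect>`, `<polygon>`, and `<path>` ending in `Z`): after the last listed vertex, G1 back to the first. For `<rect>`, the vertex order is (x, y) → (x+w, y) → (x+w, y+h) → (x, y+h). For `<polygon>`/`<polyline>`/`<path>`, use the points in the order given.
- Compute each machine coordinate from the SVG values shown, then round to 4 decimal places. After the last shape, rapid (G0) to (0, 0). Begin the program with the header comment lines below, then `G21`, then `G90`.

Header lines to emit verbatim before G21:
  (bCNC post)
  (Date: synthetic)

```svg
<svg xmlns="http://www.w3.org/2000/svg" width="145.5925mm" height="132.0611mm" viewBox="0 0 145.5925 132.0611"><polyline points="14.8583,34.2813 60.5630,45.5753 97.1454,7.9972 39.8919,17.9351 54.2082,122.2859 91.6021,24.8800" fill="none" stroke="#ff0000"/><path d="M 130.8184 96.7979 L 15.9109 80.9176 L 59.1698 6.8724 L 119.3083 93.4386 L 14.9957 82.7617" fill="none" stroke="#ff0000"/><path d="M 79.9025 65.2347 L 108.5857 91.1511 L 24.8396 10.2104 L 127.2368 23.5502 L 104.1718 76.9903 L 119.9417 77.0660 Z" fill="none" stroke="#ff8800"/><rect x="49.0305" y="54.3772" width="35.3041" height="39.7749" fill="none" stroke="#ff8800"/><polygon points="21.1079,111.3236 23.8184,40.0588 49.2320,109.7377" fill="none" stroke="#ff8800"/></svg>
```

(bCNC post)
(Date: synthetic)
G21
G90
G0 X14.8583 Y97.7798
M4 S922
G1 X60.5630 Y86.4858 F859
G1 X97.1454 Y124.0639
G1 X39.8919 Y114.1260
G1 X54.2082 Y9.7752
G1 X91.6021 Y107.1811
M5
G0 X130.8184 Y35.2632
M4 S922
G1 X15.9109 Y51.1435 F859
G1 X59.1698 Y125.1887
G1 X119.3083 Y38.6225
G1 X14.9957 Y49.2994
M5
G0 X79.9025 Y66.8264
M4 S545
G1 X108.5857 Y40.9100 F1829
G1 X24.8396 Y121.8507
G1 X127.2368 Y108.5109
G1 X104.1718 Y55.0708
G1 X119.9417 Y54.9951
G1 X79.9025 Y66.8264
M5
G0 X49.0305 Y77.6839
M4 S545
G1 X84.3346 Y77.6839 F1829
G1 X84.3346 Y37.9090
G1 X49.0305 Y37.9090
G1 X49.0305 Y77.6839
M5
G0 X21.1079 Y20.7375
M4 S545
G1 X23.8184 Y92.0023 F1829
G1 X49.2320 Y22.3234
G1 X21.1079 Y20.7375
M5
G0 X0.0000 Y0.0000

1 u = 1 mm; y_m = 132.0611 − y.

[1] `<polyline>` open polyline, #ff0000→cut S922 F859: (14.8583,97.7798) → (60.5630,86.4858) → (97.1454,124.0639) → (39.8919,114.1260) → (54.2082,9.7752) → (91.6021,107.1811)

[2] `<path>` open polyline, #ff0000→cut S922 F859: (130.8184,35.2632) → (15.9109,51.1435) → (59.1698,125.1887) → (119.3083,38.6225) → (14.9957,49.2994)

[3] `<path>` closed polygon, #ff8800→score S545 F1829: (79.9025,66.8264) → (108.5857,40.9100) → (24.8396,121.8507) → (127.2368,108.5109) → (104.1718,55.0708) → (119.9417,54.9951) → (79.9025,66.8264) (closed)

[4] `<rect>` rectangle, #ff8800→score S545 F1829: (49.0305,77.6839) → (84.3346,77.6839) → (84.3346,37.9090) → (49.0305,37.9090) → (49.0305,77.6839) (closed)

[5] `<polygon>` closed polygon, #ff8800→score S545 F1829: (21.1079,20.7375) → (23.8184,92.0023) → (49.2320,22.3234) → (21.1079,20.7375) (closed)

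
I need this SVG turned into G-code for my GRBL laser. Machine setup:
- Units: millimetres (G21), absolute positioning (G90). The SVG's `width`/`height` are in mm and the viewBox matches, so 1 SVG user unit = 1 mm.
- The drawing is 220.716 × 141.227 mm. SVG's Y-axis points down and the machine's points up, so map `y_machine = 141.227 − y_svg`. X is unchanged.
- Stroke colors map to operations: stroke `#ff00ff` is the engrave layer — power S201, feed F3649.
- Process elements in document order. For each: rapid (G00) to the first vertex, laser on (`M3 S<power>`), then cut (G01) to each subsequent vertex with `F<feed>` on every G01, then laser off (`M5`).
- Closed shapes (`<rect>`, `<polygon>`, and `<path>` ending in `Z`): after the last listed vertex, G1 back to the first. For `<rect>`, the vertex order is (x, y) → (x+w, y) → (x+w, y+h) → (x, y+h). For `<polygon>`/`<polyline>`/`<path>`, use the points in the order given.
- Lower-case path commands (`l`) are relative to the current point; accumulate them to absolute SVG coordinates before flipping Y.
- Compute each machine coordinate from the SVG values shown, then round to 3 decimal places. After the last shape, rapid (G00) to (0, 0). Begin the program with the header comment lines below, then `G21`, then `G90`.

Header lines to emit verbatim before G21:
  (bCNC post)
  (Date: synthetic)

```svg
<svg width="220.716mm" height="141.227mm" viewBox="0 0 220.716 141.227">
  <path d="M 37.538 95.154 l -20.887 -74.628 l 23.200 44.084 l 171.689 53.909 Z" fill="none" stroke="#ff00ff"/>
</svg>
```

viewBox `0 0 220.716 141.227` with mm width/height → 1 unit = 1 mm. Flip: y_m = 141.227 − y_svg.

**Shape 1** — `<path>` closed polygon, stroke `#ff00ff` → engrave (S201, F3649). Machine vertices: (37.538,46.073) → (16.651,120.701) → (39.851,76.617) → (211.540,22.708) → (37.538,46.073). Closed: final G1 returns to the first vertex.

(bCNC post)
(Date: synthetic)
G21
G90
G00 X37.538 Y46.073
M3 S201
G01 X16.651 Y120.701 F3649
G01 X39.851 Y76.617 F3649
G01 X211.540 Y22.708 F3649
G01 X37.538 Y46.073 F3649
M5
G00 X0.000 Y0.000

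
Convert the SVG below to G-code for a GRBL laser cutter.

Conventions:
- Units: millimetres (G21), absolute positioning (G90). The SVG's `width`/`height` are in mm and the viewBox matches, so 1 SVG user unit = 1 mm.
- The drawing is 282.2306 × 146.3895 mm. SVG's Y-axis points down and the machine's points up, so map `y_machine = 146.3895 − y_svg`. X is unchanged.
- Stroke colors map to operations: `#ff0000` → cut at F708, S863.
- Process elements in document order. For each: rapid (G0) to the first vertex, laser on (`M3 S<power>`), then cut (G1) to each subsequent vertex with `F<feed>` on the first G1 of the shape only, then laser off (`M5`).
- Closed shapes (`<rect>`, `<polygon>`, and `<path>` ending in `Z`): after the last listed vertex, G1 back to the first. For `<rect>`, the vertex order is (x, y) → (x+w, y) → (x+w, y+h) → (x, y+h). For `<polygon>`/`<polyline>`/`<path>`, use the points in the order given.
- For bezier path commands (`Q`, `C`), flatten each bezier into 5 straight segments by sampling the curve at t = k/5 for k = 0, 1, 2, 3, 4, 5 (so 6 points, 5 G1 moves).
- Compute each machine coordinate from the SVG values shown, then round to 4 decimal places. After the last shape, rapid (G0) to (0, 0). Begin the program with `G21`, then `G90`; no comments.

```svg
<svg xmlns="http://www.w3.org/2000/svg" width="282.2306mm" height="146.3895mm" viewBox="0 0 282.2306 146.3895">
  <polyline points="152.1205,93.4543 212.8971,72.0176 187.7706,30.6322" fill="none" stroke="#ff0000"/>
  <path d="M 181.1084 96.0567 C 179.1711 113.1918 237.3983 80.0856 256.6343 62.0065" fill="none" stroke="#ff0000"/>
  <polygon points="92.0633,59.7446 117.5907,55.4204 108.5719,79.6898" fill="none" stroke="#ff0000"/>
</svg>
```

viewBox `0 0 282.2306 146.3895` with mm width/height → 1 unit = 1 mm. Flip: y_m = 146.3895 − y_svg.

**Shape 1** — `<polyline>` open polyline, stroke `#ff0000` → cut (S863, F708). Machine vertices: (152.1205,52.9352) → (212.8971,74.3719) → (187.7706,115.7573). Open path.

**Shape 2** — `<path>` cubic bezier, stroke `#ff0000` → cut (S863, F708). Control points (SVG): P0=(181.1084,96.0567), P1=(179.1711,113.1918), P2=(237.3983,80.0856), P3=(256.6343,62.0065); sampled at t=k/5. Machine vertices: (181.1084,50.3328) → (186.3725,45.5585) → (201.3166,49.7093) → (221.1813,59.6522) → (241.2070,72.2544) → (256.6343,84.3830). Open path.

**Shape 3** — `<polygon>` regular polygon, stroke `#ff0000` → cut (S863, F708). Machine vertices: (92.0633,86.6449) → (117.5907,90.9691) → (108.5719,66.6997) → (92.0633,86.6449). Closed: final G1 returns to the first vertex.

G21
G90
G0 X152.1205 Y52.9352
M3 S863
G1 X212.8971 Y74.3719 F708
G1 X187.7706 Y115.7573
M5
G0 X181.1084 Y50.3328
M3 S863
G1 X186.3725 Y45.5585 F708
G1 X201.3166 Y49.7093
G1 X221.1813 Y59.6522
G1 X241.2070 Y72.2544
G1 X256.6343 Y84.3830
M5
G0 X92.0633 Y86.6449
M3 S863
G1 X117.5907 Y90.9691 F708
G1 X108.5719 Y66.6997
G1 X92.0633 Y86.6449
M5
G0 X0.0000 Y0.0000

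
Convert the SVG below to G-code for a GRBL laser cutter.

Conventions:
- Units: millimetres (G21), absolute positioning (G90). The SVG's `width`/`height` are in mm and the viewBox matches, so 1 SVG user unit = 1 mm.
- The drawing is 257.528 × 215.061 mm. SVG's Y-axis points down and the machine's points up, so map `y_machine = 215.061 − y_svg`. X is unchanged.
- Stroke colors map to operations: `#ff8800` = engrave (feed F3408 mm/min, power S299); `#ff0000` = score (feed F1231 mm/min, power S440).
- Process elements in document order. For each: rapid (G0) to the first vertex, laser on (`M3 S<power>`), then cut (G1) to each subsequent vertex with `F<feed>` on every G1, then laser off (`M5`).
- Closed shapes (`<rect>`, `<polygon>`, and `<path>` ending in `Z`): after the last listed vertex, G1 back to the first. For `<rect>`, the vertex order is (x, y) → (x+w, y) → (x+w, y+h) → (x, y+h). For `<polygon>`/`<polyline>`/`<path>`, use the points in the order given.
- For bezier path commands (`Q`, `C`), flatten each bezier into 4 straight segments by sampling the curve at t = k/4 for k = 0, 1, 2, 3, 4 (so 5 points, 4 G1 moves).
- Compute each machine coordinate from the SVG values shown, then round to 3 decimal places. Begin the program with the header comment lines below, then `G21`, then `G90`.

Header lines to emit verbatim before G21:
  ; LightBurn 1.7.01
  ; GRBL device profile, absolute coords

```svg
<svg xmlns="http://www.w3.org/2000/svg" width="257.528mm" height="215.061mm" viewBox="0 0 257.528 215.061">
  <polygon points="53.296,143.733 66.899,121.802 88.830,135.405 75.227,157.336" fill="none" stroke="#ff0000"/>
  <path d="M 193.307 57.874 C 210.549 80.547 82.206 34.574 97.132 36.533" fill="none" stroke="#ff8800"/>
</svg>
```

viewBox `0 0 257.528 215.061` with mm width/height → 1 unit = 1 mm. Flip: y_m = 215.061 − y_svg.

**Shape 1** — `<polygon>` regular polygon, stroke `#ff0000` → score (S440, F1231). Machine vertices: (53.296,71.328) → (66.899,93.259) → (88.830,79.656) → (75.227,57.725) → (53.296,71.328). Closed: final G1 returns to the first vertex.

**Shape 2** — `<path>` cubic bezier, stroke `#ff8800` → engrave (S299, F3408). Control points (SVG): P0=(193.307,57.874), P1=(210.549,80.547), P2=(82.206,34.574), P3=(97.132,36.533); sampled at t=k/4. Machine vertices: (193.307,157.187) → (183.455,151.232) → (146.088,160.090) → (108.287,172.832) → (97.132,178.528). Open path.

; LightBurn 1.7.01
; GRBL device profile, absolute coords
G21
G90
G0 X53.296 Y71.328
M3 S440
G1 X66.899 Y93.259 F1231
G1 X88.830 Y79.656 F1231
G1 X75.227 Y57.725 F1231
G1 X53.296 Y71.328 F1231
M5
G0 X193.307 Y157.187
M3 S299
G1 X183.455 Y151.232 F3408
G1 X146.088 Y160.090 F3408
G1 X108.287 Y172.832 F3408
G1 X97.132 Y178.528 F3408
M5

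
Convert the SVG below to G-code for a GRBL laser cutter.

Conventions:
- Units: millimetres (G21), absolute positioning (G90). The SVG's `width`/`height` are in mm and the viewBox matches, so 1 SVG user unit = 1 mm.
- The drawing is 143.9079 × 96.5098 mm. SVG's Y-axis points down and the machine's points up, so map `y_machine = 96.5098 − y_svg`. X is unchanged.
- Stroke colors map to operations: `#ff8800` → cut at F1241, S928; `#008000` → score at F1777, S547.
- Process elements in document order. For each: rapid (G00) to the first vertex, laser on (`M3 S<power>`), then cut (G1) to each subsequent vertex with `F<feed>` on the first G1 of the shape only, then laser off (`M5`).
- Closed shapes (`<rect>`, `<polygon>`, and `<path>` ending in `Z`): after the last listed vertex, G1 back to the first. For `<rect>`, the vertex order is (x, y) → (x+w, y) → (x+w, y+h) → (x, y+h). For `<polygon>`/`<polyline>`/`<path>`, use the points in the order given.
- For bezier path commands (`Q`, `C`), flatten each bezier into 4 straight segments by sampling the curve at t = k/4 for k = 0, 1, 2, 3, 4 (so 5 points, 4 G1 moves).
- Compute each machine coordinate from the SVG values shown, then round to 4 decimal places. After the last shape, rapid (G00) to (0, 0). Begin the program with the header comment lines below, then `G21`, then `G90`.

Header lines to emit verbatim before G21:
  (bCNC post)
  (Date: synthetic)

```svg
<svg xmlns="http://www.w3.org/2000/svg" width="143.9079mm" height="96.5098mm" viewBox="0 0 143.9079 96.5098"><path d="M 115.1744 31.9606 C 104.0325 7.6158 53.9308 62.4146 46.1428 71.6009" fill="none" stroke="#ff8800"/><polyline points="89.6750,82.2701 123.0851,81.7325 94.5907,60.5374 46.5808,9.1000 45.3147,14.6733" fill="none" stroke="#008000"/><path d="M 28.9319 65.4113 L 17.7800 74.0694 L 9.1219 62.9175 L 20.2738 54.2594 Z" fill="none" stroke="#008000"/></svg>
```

viewBox `0 0 143.9079 96.5098` with mm width/height → 1 unit = 1 mm. Flip: y_m = 96.5098 − y_svg.

**Shape 1** — `<path>` cubic bezier, stroke `#ff8800` → cut (S928, F1241). Control points (SVG): P0=(115.1744,31.9606), P1=(104.0325,7.6158), P2=(53.9308,62.4146), P3=(46.1428,71.6009); sampled at t=k/4. Machine vertices: (115.1744,64.5492) → (100.7829,69.9177) → (79.4009,57.3032) → (58.6477,38.4017) → (46.1428,24.9089). Open path.

**Shape 2** — `<polyline>` open polyline, stroke `#008000` → score (S547, F1777). Machine vertices: (89.6750,14.2397) → (123.0851,14.7773) → (94.5907,35.9724) → (46.5808,87.4098) → (45.3147,81.8365). Open path.

**Shape 3** — `<path>` regular polygon, stroke `#008000` → score (S547, F1777). Machine vertices: (28.9319,31.0985) → (17.7800,22.4404) → (9.1219,33.5923) → (20.2738,42.2504) → (28.9319,31.0985). Closed: final G1 returns to the first vertex.

(bCNC post)
(Date: synthetic)
G21
G90
G00 X115.1744 Y64.5492
M3 S928
G1 X100.7829 Y69.9177 F1241
G1 X79.4009 Y57.3032
G1 X58.6477 Y38.4017
G1 X46.1428 Y24.9089
M5
G00 X89.6750 Y14.2397
M3 S547
G1 X123.0851 Y14.7773 F1777
G1 X94.5907 Y35.9724
G1 X46.5808 Y87.4098
G1 X45.3147 Y81.8365
M5
G00 X28.9319 Y31.0985
M3 S547
G1 X17.7800 Y22.4404 F1777
G1 X9.1219 Y33.5923
G1 X20.2738 Y42.2504
G1 X28.9319 Y31.0985
M5
G00 X0.0000 Y0.0000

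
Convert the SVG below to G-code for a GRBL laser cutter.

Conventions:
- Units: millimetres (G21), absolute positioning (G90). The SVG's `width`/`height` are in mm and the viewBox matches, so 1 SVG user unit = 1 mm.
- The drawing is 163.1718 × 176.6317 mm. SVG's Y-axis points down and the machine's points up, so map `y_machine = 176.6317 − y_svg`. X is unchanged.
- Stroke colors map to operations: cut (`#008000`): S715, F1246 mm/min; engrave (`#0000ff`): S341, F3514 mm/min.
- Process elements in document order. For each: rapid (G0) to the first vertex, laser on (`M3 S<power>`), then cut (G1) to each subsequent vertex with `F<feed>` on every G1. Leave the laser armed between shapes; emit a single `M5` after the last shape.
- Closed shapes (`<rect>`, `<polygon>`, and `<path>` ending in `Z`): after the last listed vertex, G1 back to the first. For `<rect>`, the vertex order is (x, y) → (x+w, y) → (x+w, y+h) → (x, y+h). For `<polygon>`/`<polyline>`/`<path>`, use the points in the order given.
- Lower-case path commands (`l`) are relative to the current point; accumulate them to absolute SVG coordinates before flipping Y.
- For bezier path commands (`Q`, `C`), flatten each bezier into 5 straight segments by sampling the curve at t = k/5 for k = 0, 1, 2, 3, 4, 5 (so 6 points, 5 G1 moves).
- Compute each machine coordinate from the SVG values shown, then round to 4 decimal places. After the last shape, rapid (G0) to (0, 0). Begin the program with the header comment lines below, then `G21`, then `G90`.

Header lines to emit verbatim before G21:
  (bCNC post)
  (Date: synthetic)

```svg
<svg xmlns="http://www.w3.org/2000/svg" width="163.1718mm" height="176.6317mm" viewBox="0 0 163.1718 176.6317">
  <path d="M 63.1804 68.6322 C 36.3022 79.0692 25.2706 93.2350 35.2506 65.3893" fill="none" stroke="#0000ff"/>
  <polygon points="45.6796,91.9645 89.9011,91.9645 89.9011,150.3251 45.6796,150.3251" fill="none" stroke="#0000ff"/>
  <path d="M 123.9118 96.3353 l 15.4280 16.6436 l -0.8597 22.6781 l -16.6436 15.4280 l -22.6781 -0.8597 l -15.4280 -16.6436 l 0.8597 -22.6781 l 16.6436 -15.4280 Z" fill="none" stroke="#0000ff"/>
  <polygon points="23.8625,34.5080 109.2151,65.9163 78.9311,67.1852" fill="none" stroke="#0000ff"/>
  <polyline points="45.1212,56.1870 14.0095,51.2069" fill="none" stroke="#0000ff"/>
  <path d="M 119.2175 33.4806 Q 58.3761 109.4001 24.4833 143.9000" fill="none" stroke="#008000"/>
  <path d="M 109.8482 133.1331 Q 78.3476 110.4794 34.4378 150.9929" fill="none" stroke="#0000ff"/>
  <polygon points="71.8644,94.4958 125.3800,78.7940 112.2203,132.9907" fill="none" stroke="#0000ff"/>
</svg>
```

viewBox `0 0 163.1718 176.6317` with mm width/height → 1 unit = 1 mm. Flip: y_m = 176.6317 − y_svg.

**Shape 1** — `<path>` cubic bezier, stroke `#0000ff` → engrave (S341, F3514). Control points (SVG): P0=(63.1804,68.6322), P1=(36.3022,79.0692), P2=(25.2706,93.2350), P3=(35.2506,65.3893); sampled at t=k/5. Machine vertices: (63.1804,107.9995) → (48.9964,101.6558) → (38.8635,96.6127) → (33.0296,95.0657) → (31.7427,99.2104) → (35.2506,111.2424). Open path.

**Shape 2** — `<polygon>` rectangle, stroke `#0000ff` → engrave (S341, F3514). Machine vertices: (45.6796,84.6672) → (89.9011,84.6672) → (89.9011,26.3066) → (45.6796,26.3066) → (45.6796,84.6672). Closed: final G1 returns to the first vertex.

**Shape 3** — `<path>` regular polygon, stroke `#0000ff` → engrave (S341, F3514). Machine vertices: (123.9118,80.2964) → (139.3398,63.6528) → (138.4801,40.9747) → (121.8365,25.5467) → (99.1584,26.4064) → (83.7304,43.0500) → (84.5901,65.7281) → (101.2337,81.1561) → (123.9118,80.2964). Closed: final G1 returns to the first vertex.

**Shape 4** — `<polygon>` closed polygon, stroke `#0000ff` → engrave (S341, F3514). Machine vertices: (23.8625,142.1237) → (109.2151,110.7154) → (78.9311,109.4465) → (23.8625,142.1237). Closed: final G1 returns to the first vertex.

**Shape 5** — `<polyline>` line segment, stroke `#0000ff` → engrave (S341, F3514). Machine vertices: (45.1212,120.4447) → (14.0095,125.4248). Open path.

**Shape 6** — `<path>` quadratic bezier, stroke `#008000` → cut (S715, F1246). Control points (SVG): P0=(119.2175,33.4806), P1=(58.3761,109.4001), P2=(24.4833,143.9000); sampled at t=k/5. Machine vertices: (119.2175,143.1511) → (95.9589,114.4401) → (74.8562,89.0426) → (55.9093,66.9588) → (39.1184,48.1884) → (24.4833,32.7317). Open path.

**Shape 7** — `<path>` quadratic bezier, stroke `#0000ff` → engrave (S341, F3514). Control points (SVG): P0=(109.8482,133.1331), P1=(78.3476,110.4794), P2=(34.4378,150.9929); sampled at t=k/5. Machine vertices: (109.8482,43.4986) → (96.7516,50.0334) → (82.6622,51.5148) → (67.5802,47.9428) → (51.5054,39.3175) → (34.4378,25.6388). Open path.

**Shape 8** — `<polygon>` regular polygon, stroke `#0000ff` → engrave (S341, F3514). Machine vertices: (71.8644,82.1359) → (125.3800,97.8377) → (112.2203,43.6410) → (71.8644,82.1359). Closed: final G1 returns to the first vertex.

(bCNC post)
(Date: synthetic)
G21
G90
G0 X63.1804 Y107.9995
M3 S341
G1 X48.9964 Y101.6558 F3514
G1 X38.8635 Y96.6127 F3514
G1 X33.0296 Y95.0657 F3514
G1 X31.7427 Y99.2104 F3514
G1 X35.2506 Y111.2424 F3514
G0 X45.6796 Y84.6672
M3 S341
G1 X89.9011 Y84.6672 F3514
G1 X89.9011 Y26.3066 F3514
G1 X45.6796 Y26.3066 F3514
G1 X45.6796 Y84.6672 F3514
G0 X123.9118 Y80.2964
M3 S341
G1 X139.3398 Y63.6528 F3514
G1 X138.4801 Y40.9747 F3514
G1 X121.8365 Y25.5467 F3514
G1 X99.1584 Y26.4064 F3514
G1 X83.7304 Y43.0500 F3514
G1 X84.5901 Y65.7281 F3514
G1 X101.2337 Y81.1561 F3514
G1 X123.9118 Y80.2964 F3514
G0 X23.8625 Y142.1237
M3 S341
G1 X109.2151 Y110.7154 F3514
G1 X78.9311 Y109.4465 F3514
G1 X23.8625 Y142.1237 F3514
G0 X45.1212 Y120.4447
M3 S341
G1 X14.0095 Y125.4248 F3514
G0 X119.2175 Y143.1511
M3 S715
G1 X95.9589 Y114.4401 F1246
G1 X74.8562 Y89.0426 F1246
G1 X55.9093 Y66.9588 F1246
G1 X39.1184 Y48.1884 F1246
G1 X24.4833 Y32.7317 F1246
G0 X109.8482 Y43.4986
M3 S341
G1 X96.7516 Y50.0334 F3514
G1 X82.6622 Y51.5148 F3514
G1 X67.5802 Y47.9428 F3514
G1 X51.5054 Y39.3175 F3514
G1 X34.4378 Y25.6388 F3514
G0 X71.8644 Y82.1359
M3 S341
G1 X125.3800 Y97.8377 F3514
G1 X112.2203 Y43.6410 F3514
G1 X71.8644 Y82.1359 F3514
M5
G0 X0.0000 Y0.0000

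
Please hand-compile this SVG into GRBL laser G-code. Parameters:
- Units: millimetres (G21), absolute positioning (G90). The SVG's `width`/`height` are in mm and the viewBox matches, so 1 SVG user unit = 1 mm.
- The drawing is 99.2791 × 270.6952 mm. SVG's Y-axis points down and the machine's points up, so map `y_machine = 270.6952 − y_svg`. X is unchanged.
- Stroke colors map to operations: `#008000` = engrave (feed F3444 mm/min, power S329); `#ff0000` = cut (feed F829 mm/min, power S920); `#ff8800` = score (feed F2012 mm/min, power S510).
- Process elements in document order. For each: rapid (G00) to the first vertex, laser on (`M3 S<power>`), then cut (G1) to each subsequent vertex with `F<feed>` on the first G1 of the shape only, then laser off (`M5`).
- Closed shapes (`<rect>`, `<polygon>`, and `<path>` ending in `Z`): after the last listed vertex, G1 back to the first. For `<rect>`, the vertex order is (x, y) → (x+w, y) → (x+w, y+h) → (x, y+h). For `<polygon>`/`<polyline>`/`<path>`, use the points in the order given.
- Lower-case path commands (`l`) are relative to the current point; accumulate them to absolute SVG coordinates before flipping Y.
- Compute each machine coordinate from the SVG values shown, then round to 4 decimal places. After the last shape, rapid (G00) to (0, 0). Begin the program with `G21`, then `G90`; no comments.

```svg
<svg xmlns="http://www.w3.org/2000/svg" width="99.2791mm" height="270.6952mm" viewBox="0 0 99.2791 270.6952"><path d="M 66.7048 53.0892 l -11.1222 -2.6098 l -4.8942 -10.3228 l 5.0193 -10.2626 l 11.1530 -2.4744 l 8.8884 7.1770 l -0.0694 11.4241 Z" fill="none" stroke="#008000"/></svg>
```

viewBox `0 0 99.2791 270.6952` with mm width/height → 1 unit = 1 mm. Flip: y_m = 270.6952 − y_svg.

**Shape 1** — `<path>` regular polygon, stroke `#008000` → engrave (S329, F3444). Machine vertices: (66.7048,217.6060) → (55.5826,220.2158) → (50.6884,230.5386) → (55.7077,240.8012) → (66.8607,243.2756) → (75.7491,236.0986) → (75.6797,224.6745) → (66.7048,217.6060). Closed: final G1 returns to the first vertex.

G21
G90
G00 X66.7048 Y217.6060
M3 S329
G1 X55.5826 Y220.2158 F3444
G1 X50.6884 Y230.5386
G1 X55.7077 Y240.8012
G1 X66.8607 Y243.2756
G1 X75.7491 Y236.0986
G1 X75.6797 Y224.6745
G1 X66.7048 Y217.6060
M5
G00 X0.0000 Y0.0000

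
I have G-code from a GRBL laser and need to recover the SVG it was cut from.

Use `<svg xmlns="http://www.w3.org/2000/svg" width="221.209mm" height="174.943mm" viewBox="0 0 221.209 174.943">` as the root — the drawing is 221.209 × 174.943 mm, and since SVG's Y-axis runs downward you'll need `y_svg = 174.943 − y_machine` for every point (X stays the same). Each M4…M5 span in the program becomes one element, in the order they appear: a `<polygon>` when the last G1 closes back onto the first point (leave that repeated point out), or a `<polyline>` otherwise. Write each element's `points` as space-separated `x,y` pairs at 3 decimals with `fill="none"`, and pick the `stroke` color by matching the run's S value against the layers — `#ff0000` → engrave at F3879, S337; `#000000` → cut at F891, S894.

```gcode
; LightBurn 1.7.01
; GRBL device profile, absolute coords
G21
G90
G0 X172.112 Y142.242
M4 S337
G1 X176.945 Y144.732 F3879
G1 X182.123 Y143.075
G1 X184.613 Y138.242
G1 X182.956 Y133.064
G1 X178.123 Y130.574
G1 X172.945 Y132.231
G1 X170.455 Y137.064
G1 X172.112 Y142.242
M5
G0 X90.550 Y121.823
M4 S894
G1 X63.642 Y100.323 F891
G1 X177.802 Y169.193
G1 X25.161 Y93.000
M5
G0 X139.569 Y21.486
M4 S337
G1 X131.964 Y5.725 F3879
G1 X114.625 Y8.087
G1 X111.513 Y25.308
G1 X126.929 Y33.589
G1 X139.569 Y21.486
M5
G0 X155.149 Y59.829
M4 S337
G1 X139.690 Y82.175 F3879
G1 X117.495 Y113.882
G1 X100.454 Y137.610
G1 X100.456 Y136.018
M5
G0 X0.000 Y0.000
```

<svg xmlns="http://www.w3.org/2000/svg" width="221.209mm" height="174.943mm" viewBox="0 0 221.209 174.943">
  <polygon points="172.112,32.701 176.945,30.211 182.123,31.868 184.613,36.701 182.956,41.879 178.123,44.369 172.945,42.712 170.455,37.879" fill="none" stroke="#ff0000"/>
  <polyline points="90.550,53.120 63.642,74.620 177.802,5.750 25.161,81.943" fill="none" stroke="#000000"/>
  <polygon points="139.569,153.457 131.964,169.218 114.625,166.856 111.513,149.635 126.929,141.354" fill="none" stroke="#ff0000"/>
  <polyline points="155.149,115.114 139.690,92.768 117.495,61.061 100.454,37.333 100.456,38.925" fill="none" stroke="#ff0000"/>
</svg>

y_svg = 174.943 − y_m.

[1] S337→`#ff0000` (engrave); closed run; points: 172.112,32.701 176.945,30.211 182.123,31.868 184.613,36.701 182.956,41.879 178.123,44.369 172.945,42.712 170.455,37.879

[2] S894→`#000000` (cut); open run; points: 90.550,53.120 63.642,74.620 177.802,5.750 25.161,81.943

[3] S337→`#ff0000` (engrave); closed run; points: 139.569,153.457 131.964,169.218 114.625,166.856 111.513,149.635 126.929,141.354

[4] S337→`#ff0000` (engrave); open run; points: 155.149,115.114 139.690,92.768 117.495,61.061 100.454,37.333 100.456,38.925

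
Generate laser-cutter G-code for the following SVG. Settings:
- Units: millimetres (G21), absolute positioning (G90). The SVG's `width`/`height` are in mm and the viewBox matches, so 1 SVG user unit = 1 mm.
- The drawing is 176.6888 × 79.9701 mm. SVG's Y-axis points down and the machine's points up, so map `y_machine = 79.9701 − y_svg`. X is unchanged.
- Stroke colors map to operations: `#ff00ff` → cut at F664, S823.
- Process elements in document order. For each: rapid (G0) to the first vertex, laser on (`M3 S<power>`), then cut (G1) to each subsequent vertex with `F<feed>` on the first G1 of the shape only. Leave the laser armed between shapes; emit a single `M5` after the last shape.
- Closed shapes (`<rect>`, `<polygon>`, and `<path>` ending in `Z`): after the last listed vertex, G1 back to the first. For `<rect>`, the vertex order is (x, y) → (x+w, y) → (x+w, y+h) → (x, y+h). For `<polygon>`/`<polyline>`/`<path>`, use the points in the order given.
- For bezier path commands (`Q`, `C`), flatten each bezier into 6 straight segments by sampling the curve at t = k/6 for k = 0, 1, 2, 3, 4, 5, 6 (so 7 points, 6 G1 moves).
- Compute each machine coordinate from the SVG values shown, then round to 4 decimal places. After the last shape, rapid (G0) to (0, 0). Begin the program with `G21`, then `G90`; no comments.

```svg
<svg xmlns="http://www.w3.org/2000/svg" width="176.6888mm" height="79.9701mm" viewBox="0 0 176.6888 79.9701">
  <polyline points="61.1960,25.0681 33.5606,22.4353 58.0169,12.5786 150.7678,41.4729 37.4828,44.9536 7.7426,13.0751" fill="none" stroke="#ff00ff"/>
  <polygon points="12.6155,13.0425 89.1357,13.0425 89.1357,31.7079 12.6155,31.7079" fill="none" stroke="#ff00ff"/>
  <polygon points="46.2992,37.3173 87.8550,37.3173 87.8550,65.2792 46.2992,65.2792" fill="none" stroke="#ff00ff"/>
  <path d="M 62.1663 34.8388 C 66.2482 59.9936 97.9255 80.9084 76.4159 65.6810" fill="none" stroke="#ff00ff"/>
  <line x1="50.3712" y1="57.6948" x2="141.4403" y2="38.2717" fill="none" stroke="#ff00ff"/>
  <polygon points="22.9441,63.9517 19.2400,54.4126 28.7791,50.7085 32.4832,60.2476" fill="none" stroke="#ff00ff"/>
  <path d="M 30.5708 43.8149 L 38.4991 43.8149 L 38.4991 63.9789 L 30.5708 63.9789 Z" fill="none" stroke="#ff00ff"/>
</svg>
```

viewBox `0 0 176.6888 79.9701` with mm width/height → 1 unit = 1 mm. Flip: y_m = 79.9701 − y_svg.

**Shape 1** — `<polyline>` open polyline, stroke `#ff00ff` → cut (S823, F664). Machine vertices: (61.1960,54.9020) → (33.5606,57.5348) → (58.0169,67.3915) → (150.7678,38.4972) → (37.4828,35.0165) → (7.7426,66.8950). Open path.

**Shape 2** — `<polygon>` rectangle, stroke `#ff00ff` → cut (S823, F664). Machine vertices: (12.6155,66.9276) → (89.1357,66.9276) → (89.1357,48.2622) → (12.6155,48.2622) → (12.6155,66.9276). Closed: final G1 returns to the first vertex.

**Shape 3** — `<polygon>` rectangle, stroke `#ff00ff` → cut (S823, F664). Machine vertices: (46.2992,42.6528) → (87.8550,42.6528) → (87.8550,14.6909) → (46.2992,14.6909) → (46.2992,42.6528). Closed: final G1 returns to the first vertex.

**Shape 4** — `<path>` cubic bezier, stroke `#ff00ff` → cut (S823, F664). Control points (SVG): P0=(62.1663,34.8388), P1=(66.2482,59.9936), P2=(97.9255,80.9084), P3=(76.4159,65.6810); sampled at t=k/6. Machine vertices: (62.1663,45.1313) → (66.1329,33.0549) → (72.4547,22.5714) → (78.8879,14.5669) → (83.1885,9.9275) → (83.1125,9.5396) → (76.4159,14.2891). Open path.

**Shape 5** — `<line>` line segment, stroke `#ff00ff` → cut (S823, F664). Machine vertices: (50.3712,22.2753) → (141.4403,41.6984). Open path.

**Shape 6** — `<polygon>` regular polygon, stroke `#ff00ff` → cut (S823, F664). Machine vertices: (22.9441,16.0184) → (19.2400,25.5575) → (28.7791,29.2616) → (32.4832,19.7225) → (22.9441,16.0184). Closed: final G1 returns to the first vertex.

**Shape 7** — `<path>` rectangle, stroke `#ff00ff` → cut (S823, F664). Machine vertices: (30.5708,36.1552) → (38.4991,36.1552) → (38.4991,15.9912) → (30.5708,15.9912) → (30.5708,36.1552). Closed: final G1 returns to the first vertex.

G21
G90
G0 X61.1960 Y54.9020
M3 S823
G1 X33.5606 Y57.5348 F664
G1 X58.0169 Y67.3915
G1 X150.7678 Y38.4972
G1 X37.4828 Y35.0165
G1 X7.7426 Y66.8950
G0 X12.6155 Y66.9276
M3 S823
G1 X89.1357 Y66.9276 F664
G1 X89.1357 Y48.2622
G1 X12.6155 Y48.2622
G1 X12.6155 Y66.9276
G0 X46.2992 Y42.6528
M3 S823
G1 X87.8550 Y42.6528 F664
G1 X87.8550 Y14.6909
G1 X46.2992 Y14.6909
G1 X46.2992 Y42.6528
G0 X62.1663 Y45.1313
M3 S823
G1 X66.1329 Y33.0549 F664
G1 X72.4547 Y22.5714
G1 X78.8879 Y14.5669
G1 X83.1885 Y9.9275
G1 X83.1125 Y9.5396
G1 X76.4159 Y14.2891
G0 X50.3712 Y22.2753
M3 S823
G1 X141.4403 Y41.6984 F664
G0 X22.9441 Y16.0184
M3 S823
G1 X19.2400 Y25.5575 F664
G1 X28.7791 Y29.2616
G1 X32.4832 Y19.7225
G1 X22.9441 Y16.0184
G0 X30.5708 Y36.1552
M3 S823
G1 X38.4991 Y36.1552 F664
G1 X38.4991 Y15.9912
G1 X30.5708 Y15.9912
G1 X30.5708 Y36.1552
M5
G0 X0.0000 Y0.0000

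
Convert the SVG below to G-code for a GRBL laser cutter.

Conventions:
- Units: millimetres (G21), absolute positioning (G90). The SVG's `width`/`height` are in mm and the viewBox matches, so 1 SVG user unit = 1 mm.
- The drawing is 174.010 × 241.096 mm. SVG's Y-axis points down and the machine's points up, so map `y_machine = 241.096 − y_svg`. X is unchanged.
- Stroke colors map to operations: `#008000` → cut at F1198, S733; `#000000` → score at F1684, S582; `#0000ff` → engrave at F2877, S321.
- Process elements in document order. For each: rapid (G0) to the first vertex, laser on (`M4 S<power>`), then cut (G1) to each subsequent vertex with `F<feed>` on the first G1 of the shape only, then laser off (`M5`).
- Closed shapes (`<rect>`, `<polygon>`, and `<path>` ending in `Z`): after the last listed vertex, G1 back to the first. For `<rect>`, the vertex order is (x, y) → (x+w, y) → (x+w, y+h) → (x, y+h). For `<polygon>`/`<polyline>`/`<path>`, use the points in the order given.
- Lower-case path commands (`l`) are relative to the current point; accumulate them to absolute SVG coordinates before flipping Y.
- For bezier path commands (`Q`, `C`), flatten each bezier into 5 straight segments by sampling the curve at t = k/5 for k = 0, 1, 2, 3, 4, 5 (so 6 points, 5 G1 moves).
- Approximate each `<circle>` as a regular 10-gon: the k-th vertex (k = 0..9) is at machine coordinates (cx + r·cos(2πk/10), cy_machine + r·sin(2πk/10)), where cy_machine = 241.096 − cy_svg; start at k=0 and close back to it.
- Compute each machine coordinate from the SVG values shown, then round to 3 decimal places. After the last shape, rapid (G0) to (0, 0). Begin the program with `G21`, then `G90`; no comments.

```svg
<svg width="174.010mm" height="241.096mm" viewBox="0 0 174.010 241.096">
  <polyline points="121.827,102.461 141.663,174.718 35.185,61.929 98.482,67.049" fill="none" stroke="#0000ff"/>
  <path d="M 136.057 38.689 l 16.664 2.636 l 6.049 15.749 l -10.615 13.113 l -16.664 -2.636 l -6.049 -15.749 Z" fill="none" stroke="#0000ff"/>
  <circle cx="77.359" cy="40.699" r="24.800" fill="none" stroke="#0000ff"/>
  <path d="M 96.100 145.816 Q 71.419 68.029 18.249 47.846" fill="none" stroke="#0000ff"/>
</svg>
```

G21
G90
G0 X121.827 Y138.635
M4 S321
G1 X141.663 Y66.378 F2877
G1 X35.185 Y179.167
G1 X98.482 Y174.047
M5
G0 X136.057 Y202.407
M4 S321
G1 X152.721 Y199.771 F2877
G1 X158.770 Y184.022
G1 X148.155 Y170.909
G1 X131.491 Y173.545
G1 X125.442 Y189.294
G1 X136.057 Y202.407
M5
G0 X102.159 Y200.397
M4 S321
G1 X97.423 Y214.974 F2877
G1 X85.023 Y223.983
G1 X69.695 Y223.983
G1 X57.295 Y214.974
G1 X52.559 Y200.397
G1 X57.295 Y185.820
G1 X69.695 Y176.811
G1 X85.023 Y176.811
G1 X97.423 Y185.820
G1 X102.159 Y200.397
M5
G0 X96.100 Y95.280
M4 S321
G1 X85.088 Y124.091 F2877
G1 X71.797 Y148.293
G1 X56.227 Y167.887
G1 X38.377 Y182.873
G1 X18.249 Y193.250
M5
G0 X0.000 Y0.000

Since the viewBox matches the mm dimensions, user units are millimetres directly. The only transform is the Y-flip y_m = 241.096 − y_svg.

Shape 1 is a open polyline drawn with `<polyline>`. Its stroke #0000ff means engrave at S321, F2877. After flipping Y the toolpath is (121.827,138.635) → (141.663,66.378) → (35.185,179.167) → (98.482,174.047).

Shape 2 is a regular polygon drawn with `<path>`. Its stroke #0000ff means engrave at S321, F2877. After flipping Y the toolpath is (136.057,202.407) → (152.721,199.771) → (158.770,184.022) → (148.155,170.909) → (131.491,173.545) → (125.442,189.294) → (136.057,202.407), returning to the start.

Shape 3 is a circle drawn with `<circle>`. Its stroke #0000ff means engrave at S321, F2877. After flipping Y the toolpath is (102.159,200.397) → (97.423,214.974) → (85.023,223.983) → (69.695,223.983) → (57.295,214.974) → (52.559,200.397) → (57.295,185.820) → (69.695,176.811) → (85.023,176.811) → (97.423,185.820) → (102.159,200.397), returning to the start.

Shape 4 is a quadratic bezier drawn with `<path>`. Its stroke #0000ff means engrave at S321, F2877. After flipping Y the toolpath is (96.100,95.280) → (85.088,124.091) → (71.797,148.293) → (56.227,167.887) → (38.377,182.873) → (18.249,193.250).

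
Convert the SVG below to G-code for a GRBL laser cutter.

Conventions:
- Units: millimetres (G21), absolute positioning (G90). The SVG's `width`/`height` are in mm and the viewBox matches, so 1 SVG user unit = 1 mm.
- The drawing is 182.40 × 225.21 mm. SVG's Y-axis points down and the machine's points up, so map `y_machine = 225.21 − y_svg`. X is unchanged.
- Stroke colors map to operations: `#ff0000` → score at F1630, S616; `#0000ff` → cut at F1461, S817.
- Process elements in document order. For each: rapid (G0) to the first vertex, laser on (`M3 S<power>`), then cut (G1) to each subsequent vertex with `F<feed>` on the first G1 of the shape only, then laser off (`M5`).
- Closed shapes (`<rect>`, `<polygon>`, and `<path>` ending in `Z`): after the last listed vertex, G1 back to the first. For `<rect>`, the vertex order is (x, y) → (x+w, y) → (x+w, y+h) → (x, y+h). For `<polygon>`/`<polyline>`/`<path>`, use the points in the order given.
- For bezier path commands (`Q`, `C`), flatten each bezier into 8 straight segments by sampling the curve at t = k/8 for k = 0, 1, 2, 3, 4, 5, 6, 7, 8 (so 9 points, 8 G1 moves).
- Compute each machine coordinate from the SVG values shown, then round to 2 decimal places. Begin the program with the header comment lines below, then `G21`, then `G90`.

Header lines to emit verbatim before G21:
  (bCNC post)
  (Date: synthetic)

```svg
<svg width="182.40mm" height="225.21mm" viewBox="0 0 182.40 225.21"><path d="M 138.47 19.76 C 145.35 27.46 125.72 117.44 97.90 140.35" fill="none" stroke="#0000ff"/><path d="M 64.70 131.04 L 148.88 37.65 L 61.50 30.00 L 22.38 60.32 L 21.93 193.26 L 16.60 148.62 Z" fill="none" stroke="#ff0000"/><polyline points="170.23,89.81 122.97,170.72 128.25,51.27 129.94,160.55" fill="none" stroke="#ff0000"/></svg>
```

1 u = 1 mm; y_m = 225.21 − y.

[1] `<path>` cubic bezier, #0000ff→cut S817 F1461: (138.47,205.45) → (139.84,199.00) → (138.95,186.58) → (135.99,169.95) → (131.20,150.86) → (124.78,131.05) → (116.94,112.28) → (107.91,96.30) → (97.90,84.86)

[2] `<path>` closed polygon, #ff0000→score S616 F1630: (64.70,94.17) → (148.88,187.56) → (61.50,195.21) → (22.38,164.89) → (21.93,31.95) → (16.60,76.59) → (64.70,94.17) (closed)

[3] `<polyline>` open polyline, #ff0000→score S616 F1630: (170.23,135.40) → (122.97,54.49) → (128.25,173.94) → (129.94,64.66)

(bCNC post)
(Date: synthetic)
G21
G90
G0 X138.47 Y205.45
M3 S817
G1 X139.84 Y199.00 F1461
G1 X138.95 Y186.58
G1 X135.99 Y169.95
G1 X131.20 Y150.86
G1 X124.78 Y131.05
G1 X116.94 Y112.28
G1 X107.91 Y96.30
G1 X97.90 Y84.86
M5
G0 X64.70 Y94.17
M3 S616
G1 X148.88 Y187.56 F1630
G1 X61.50 Y195.21
G1 X22.38 Y164.89
G1 X21.93 Y31.95
G1 X16.60 Y76.59
G1 X64.70 Y94.17
M5
G0 X170.23 Y135.40
M3 S616
G1 X122.97 Y54.49 F1630
G1 X128.25 Y173.94
G1 X129.94 Y64.66
M5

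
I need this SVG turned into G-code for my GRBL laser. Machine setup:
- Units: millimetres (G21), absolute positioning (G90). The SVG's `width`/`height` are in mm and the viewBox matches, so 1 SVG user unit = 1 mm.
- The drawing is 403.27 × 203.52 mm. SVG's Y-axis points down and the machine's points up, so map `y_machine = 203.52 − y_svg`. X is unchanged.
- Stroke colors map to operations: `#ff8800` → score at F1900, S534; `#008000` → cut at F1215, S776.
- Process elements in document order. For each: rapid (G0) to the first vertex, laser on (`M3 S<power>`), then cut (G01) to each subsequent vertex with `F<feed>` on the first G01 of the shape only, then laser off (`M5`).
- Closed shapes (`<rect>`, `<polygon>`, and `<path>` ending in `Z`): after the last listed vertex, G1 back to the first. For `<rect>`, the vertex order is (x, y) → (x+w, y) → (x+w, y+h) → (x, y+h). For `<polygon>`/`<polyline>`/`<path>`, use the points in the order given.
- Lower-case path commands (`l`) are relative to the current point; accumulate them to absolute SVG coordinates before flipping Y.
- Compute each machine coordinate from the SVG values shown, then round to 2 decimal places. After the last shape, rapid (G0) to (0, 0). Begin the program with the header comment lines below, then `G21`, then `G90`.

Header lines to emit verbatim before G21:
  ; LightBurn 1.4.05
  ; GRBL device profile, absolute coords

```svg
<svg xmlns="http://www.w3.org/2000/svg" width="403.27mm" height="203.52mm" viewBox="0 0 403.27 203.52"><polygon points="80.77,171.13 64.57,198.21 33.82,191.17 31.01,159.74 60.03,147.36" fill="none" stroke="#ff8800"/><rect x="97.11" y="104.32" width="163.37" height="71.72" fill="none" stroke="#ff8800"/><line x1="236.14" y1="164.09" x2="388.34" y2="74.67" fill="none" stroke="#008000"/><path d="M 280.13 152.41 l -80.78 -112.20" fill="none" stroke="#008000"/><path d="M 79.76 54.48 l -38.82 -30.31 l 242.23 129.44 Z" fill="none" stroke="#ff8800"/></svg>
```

viewBox `0 0 403.27 203.52` with mm width/height → 1 unit = 1 mm. Flip: y_m = 203.52 − y_svg.

**Shape 1** — `<polygon>` regular polygon, stroke `#ff8800` → score (S534, F1900). Machine vertices: (80.77,32.39) → (64.57,5.31) → (33.82,12.35) → (31.01,43.78) → (60.03,56.16) → (80.77,32.39). Closed: final G1 returns to the first vertex.

**Shape 2** — `<rect>` rectangle, stroke `#ff8800` → score (S534, F1900). Machine vertices: (97.11,99.20) → (260.48,99.20) → (260.48,27.48) → (97.11,27.48) → (97.11,99.20). Closed: final G1 returns to the first vertex.

**Shape 3** — `<line>` line segment, stroke `#008000` → cut (S776, F1215). Machine vertices: (236.14,39.43) → (388.34,128.85). Open path.

**Shape 4** — `<path>` line segment, stroke `#008000` → cut (S776, F1215). Machine vertices: (280.13,51.11) → (199.35,163.31). Open path.

**Shape 5** — `<path>` closed polygon, stroke `#ff8800` → score (S534, F1900). Machine vertices: (79.76,149.04) → (40.94,179.35) → (283.17,49.91) → (79.76,149.04). Closed: final G1 returns to the first vertex.

; LightBurn 1.4.05
; GRBL device profile, absolute coords
G21
G90
G0 X80.77 Y32.39
M3 S534
G01 X64.57 Y5.31 F1900
G01 X33.82 Y12.35
G01 X31.01 Y43.78
G01 X60.03 Y56.16
G01 X80.77 Y32.39
M5
G0 X97.11 Y99.20
M3 S534
G01 X260.48 Y99.20 F1900
G01 X260.48 Y27.48
G01 X97.11 Y27.48
G01 X97.11 Y99.20
M5
G0 X236.14 Y39.43
M3 S776
G01 X388.34 Y128.85 F1215
M5
G0 X280.13 Y51.11
M3 S776
G01 X199.35 Y163.31 F1215
M5
G0 X79.76 Y149.04
M3 S534
G01 X40.94 Y179.35 F1900
G01 X283.17 Y49.91
G01 X79.76 Y149.04
M5
G0 X0.00 Y0.00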